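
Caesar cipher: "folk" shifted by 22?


Word: "folk"
Shift: 22
Each letter → (letter + shift) mod 26:
  'f' (5) + 22 = 1 → 'b'
  'o' (14) + 22 = 10 → 'k'
  'l' (11) + 22 = 7 → 'h'
  'k' (10) + 22 = 6 → 'g'
Result = "bkhg"


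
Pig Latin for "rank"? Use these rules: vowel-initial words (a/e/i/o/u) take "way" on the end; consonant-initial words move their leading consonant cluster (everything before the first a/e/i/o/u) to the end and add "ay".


Word: "rank"
Starts with consonant(s) → move to end, add 'ay'
Consonant cluster: "r"
Pig Latin = "ankray"


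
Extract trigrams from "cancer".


Word: "cancer" (length 6)
Number of trigrams = 6 - 3 + 1 = 4
  Position 0: "can"
  Position 1: "anc"
  Position 2: "nce"
  Position 3: "cer"
Trigrams = "can", "anc", "nce", "cer"


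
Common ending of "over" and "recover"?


Word 1: "over"
Word 2: "recover"
Comparing from end:
  Pos -1: 'r' == 'r'
  Pos -2: 'e' == 'e'
  Pos -3: 'v' == 'v'
  Pos -4: 'o' == 'o'
LCS = "over" (length 4)


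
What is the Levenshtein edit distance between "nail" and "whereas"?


Word 1: "nail" (length 4)
Word 2: "whereas" (length 7)
One optimal edit sequence (insert/delete/substitute each cost 1):
  1. insert 'w'  (+1)
  2. insert 'h'  (+1)
  3. insert 'e'  (+1)
  4. substitute 'n' -> 'r'  (+1)
  5. substitute 'a' -> 'e'  (+1)
  6. substitute 'i' -> 'a'  (+1)
  7. substitute 'l' -> 's'  (+1)
Total edit operations: 7
Edit distance = 7


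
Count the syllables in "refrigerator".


Word: "refrigerator"
Syllable breakdown: re | frig | er | a | tor
Counting: 5 parts
= 5 syllables


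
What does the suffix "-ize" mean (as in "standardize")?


Suffix: -ize
As in: standardize -> standard + -ize
Meaning = to make


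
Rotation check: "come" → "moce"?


Word: "come", Candidate: "moce"
Method: check if candidate is substring of word+word
"comecome" contains "moce"? No
Is rotation = No


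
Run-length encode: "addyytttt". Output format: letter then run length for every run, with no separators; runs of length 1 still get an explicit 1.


String: "addyytttt"
Scanning for consecutive runs:
  'a' x 1
  'd' x 2
  'y' x 2
  't' x 4
RLE = "a1d2y2t4"


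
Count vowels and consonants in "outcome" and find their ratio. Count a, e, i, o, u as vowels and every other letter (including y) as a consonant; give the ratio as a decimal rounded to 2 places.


Word: "outcome"
Vowels (a,e,i,o,u): 4
Consonants: 3
Ratio = 4/3
= 1.33


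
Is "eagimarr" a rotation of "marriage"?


Word: "marriage", Candidate: "eagimarr"
Method: check if candidate is substring of word+word
"marriagemarriage" contains "eagimarr"? No
Is rotation = No


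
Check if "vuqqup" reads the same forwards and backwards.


Word: "vuqqup"
Reversed: "puqquv"
Forward == Backward? vuqqup != puqquv
Palindrome = No


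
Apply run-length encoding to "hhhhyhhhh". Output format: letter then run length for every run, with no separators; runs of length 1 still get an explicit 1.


String: "hhhhyhhhh"
Scanning for consecutive runs:
  'h' x 4
  'y' x 1
  'h' x 4
RLE = "h4y1h4"


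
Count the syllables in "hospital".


Word: "hospital"
Syllable breakdown: hos | pi | tal
Counting: 3 parts
= 3 syllables


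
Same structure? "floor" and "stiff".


Pattern of "floor": [0, 1, 2, 2, 3]
Pattern of "stiff": [0, 1, 2, 3, 3]
Patterns do not match
Same pattern = No


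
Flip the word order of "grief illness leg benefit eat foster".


Original: "grief illness leg benefit eat foster"
Words (1..n): grief | illness | leg | benefit | eat | foster
Reversed (n..1): foster | eat | benefit | leg | illness | grief
Result = "foster eat benefit leg illness grief"


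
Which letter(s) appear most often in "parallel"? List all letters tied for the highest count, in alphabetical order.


Word: "parallel"
Letter counts:
  'a': 2
  'e': 1
  'l': 3
  'p': 1
  'r': 1
Maximum count = 3
Most frequent = 'l' (3 times each)


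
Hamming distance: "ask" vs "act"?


Comparing character by character (same length = 3):
  Pos 0: 'a' vs 'a' =
  Pos 1: 's' vs 'c' !=
  Pos 2: 'k' vs 't' !=
Hamming distance = 2


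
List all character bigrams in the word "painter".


Word: "painter" (length 7)
Number of bigrams = 7 - 2 + 1 = 6
  Position 0: "pa"
  Position 1: "ai"
  Position 2: "in"
  Position 3: "nt"
  Position 4: "te"
  Position 5: "er"
Bigrams = "pa", "ai", "in", "nt", "te", "er"


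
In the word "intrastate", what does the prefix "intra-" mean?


Prefix: intra-
Example: intrastate (intra- + state)
Meaning = within


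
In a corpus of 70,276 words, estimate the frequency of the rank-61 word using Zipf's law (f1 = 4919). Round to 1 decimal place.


Zipf's law: f(r) = f(1) / r
f(1) = 4919
f(61) = 4919 / 61
= 80.6 occurrences


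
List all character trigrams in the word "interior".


Word: "interior" (length 8)
Number of trigrams = 8 - 3 + 1 = 6
  Position 0: "int"
  Position 1: "nte"
  Position 2: "ter"
  Position 3: "eri"
  Position 4: "rio"
  Position 5: "ior"
Trigrams = "int", "nte", "ter", "eri", "rio", "ior"


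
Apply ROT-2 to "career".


Word: "career"
Shift: 2
Each letter → (letter + shift) mod 26:
  'c' (2) + 2 = 4 → 'e'
  'a' (0) + 2 = 2 → 'c'
  'r' (17) + 2 = 19 → 't'
  'e' (4) + 2 = 6 → 'g'
  'e' (4) + 2 = 6 → 'g'
  'r' (17) + 2 = 19 → 't'
Result = "ectggt"


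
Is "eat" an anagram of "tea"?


Word 1: "tea" → sorted: aet
Word 2: "eat" → sorted: aet
Same letters? aet == aet
Anagram = Yes


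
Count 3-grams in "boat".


Word: "boat" (length 4)
Number of 3-grams = length - 3 + 1 = 4 - 3 + 1
= 2


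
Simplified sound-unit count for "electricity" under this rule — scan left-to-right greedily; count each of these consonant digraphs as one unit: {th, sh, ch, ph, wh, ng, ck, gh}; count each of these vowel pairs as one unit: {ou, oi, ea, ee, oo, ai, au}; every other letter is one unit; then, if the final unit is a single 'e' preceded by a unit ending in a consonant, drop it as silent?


Word: "electricity" (11 letters)
Left-to-right scan:
  [1] 'e' (letter)
  [2] 'l' (letter)
  [3] 'e' (letter)
  [4] 'c' (letter)
  [5] 't' (letter)
  [6] 'r' (letter)
  [7] 'i' (letter)
  [8] 'c' (letter)
  [9] 'i' (letter)
  [10] 't' (letter)
  [11] 'y' (letter)
Units from scan: 11
Sound units = 11 units


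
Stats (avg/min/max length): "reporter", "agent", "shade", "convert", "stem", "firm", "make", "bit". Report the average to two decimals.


Lengths: "reporter"=8, "agent"=5, "shade"=5, "convert"=7, "stem"=4, "firm"=4, "make"=4, "bit"=3
Sum = 40, Count = 8
Average = 40/8 = 5.00
= avg=5.00, min=3, max=8


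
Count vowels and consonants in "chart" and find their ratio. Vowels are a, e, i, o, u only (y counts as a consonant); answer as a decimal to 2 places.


Word: "chart"
Vowels (a,e,i,o,u): 1
Consonants: 4
Ratio = 1/4
= 0.25


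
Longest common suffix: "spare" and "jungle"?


Word 1: "spare"
Word 2: "jungle"
Comparing from end:
  Pos -1: 'e' == 'e'
  Pos -2: 'r' != 'l' (stop)
LCS = "e" (length 1)


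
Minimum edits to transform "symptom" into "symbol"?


Word 1: "symptom" (length 7)
Word 2: "symbol" (length 6)
One optimal edit sequence (insert/delete/substitute each cost 1):
  1. keep 's'
  2. keep 'y'
  3. keep 'm'
  4. delete 'p'  (+1)
  5. substitute 't' -> 'b'  (+1)
  6. keep 'o'
  7. substitute 'm' -> 'l'  (+1)
Total edit operations: 3
Edit distance = 3


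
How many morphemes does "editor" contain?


Word: "editor"
Morphemes: edit / -or
Each morpheme carries meaning
= 2 morphemes


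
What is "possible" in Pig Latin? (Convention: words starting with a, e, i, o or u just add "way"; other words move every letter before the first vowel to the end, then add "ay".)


Word: "possible"
Starts with consonant(s) → move to end, add 'ay'
Consonant cluster: "p"
Pig Latin = "ossiblepay"


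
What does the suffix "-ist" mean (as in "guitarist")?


Suffix: -ist
Example: guitarist = guitar + -ist
Meaning = one who practices


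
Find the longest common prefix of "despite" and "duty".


Word 1: "despite"
Word 2: "duty"
Comparing from start:
  Pos 0: 'd' == 'd'
  Pos 1: 'e' != 'u' (stop)
LCP = "d" (length 1)


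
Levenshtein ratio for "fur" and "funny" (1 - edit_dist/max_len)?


Word 1: "fur" (length 3)
Word 2: "funny" (length 5)
One optimal edit sequence:
  1. keep 'f'
  2. keep 'u'
  3. insert 'n'  (+1)
  4. insert 'n'  (+1)
  5. substitute 'r' -> 'y'  (+1)
Edit distance = 3
Max length = max(3, 5) = 5
Similarity = 1 - 3/5
= 0.4000


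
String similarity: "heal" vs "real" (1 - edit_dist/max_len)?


Word 1: "heal" (length 4)
Word 2: "real" (length 4)
One optimal edit sequence:
  1. substitute 'h' -> 'r'  (+1)
  2. keep 'e'
  3. keep 'a'
  4. keep 'l'
Edit distance = 1
Max length = max(4, 4) = 4
Similarity = 1 - 1/4
= 0.7500


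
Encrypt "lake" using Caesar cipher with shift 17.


Word: "lake"
Shift: 17
Each letter → (letter + shift) mod 26:
  'l' (11) + 17 = 2 → 'c'
  'a' (0) + 17 = 17 → 'r'
  'k' (10) + 17 = 1 → 'b'
  'e' (4) + 17 = 21 → 'v'
Result = "crbv"


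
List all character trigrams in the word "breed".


Word: "breed" (length 5)
Number of trigrams = 5 - 3 + 1 = 3
  Position 0: "bre"
  Position 1: "ree"
  Position 2: "eed"
Trigrams = "bre", "ree", "eed"


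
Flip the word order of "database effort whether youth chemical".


Original: "database effort whether youth chemical"
Words (1..n): database | effort | whether | youth | chemical
Reversed (n..1): chemical | youth | whether | effort | database
Result = "chemical youth whether effort database"


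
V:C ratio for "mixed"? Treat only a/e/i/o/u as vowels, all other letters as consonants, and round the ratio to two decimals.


Word: "mixed"
Vowels (a,e,i,o,u): 2
Consonants: 3
Ratio = 2/3
= 0.67


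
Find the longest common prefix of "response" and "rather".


Word 1: "response"
Word 2: "rather"
Comparing from start:
  Pos 0: 'r' == 'r'
  Pos 1: 'e' != 'a' (stop)
LCP = "r" (length 1)


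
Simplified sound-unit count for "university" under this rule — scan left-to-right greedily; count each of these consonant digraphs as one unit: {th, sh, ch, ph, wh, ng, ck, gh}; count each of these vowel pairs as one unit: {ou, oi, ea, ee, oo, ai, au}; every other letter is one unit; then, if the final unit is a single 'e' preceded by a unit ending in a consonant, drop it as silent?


Word: "university" (10 letters)
Left-to-right scan:
  (1) 'u' (letter)
  (2) 'n' (letter)
  (3) 'i' (letter)
  (4) 'v' (letter)
  (5) 'e' (letter)
  (6) 'r' (letter)
  (7) 's' (letter)
  (8) 'i' (letter)
  (9) 't' (letter)
  (10) 'y' (letter)
Units from scan: 10
Sound units = 10 units


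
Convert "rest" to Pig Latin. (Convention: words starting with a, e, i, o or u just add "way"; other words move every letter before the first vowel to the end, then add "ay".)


Word: "rest"
Starts with consonant(s) → move to end, add 'ay'
Consonant cluster: "r"
Pig Latin = "estray"


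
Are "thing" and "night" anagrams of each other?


Word 1: "thing" → sorted: ghint
Word 2: "night" → sorted: ghint
Same letters? ghint == ghint
Anagram = Yes


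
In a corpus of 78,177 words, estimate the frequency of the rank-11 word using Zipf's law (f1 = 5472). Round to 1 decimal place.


Zipf's law: f(r) = f(1) / r
f(1) = 5472
f(11) = 5472 / 11
= 497.5 occurrences


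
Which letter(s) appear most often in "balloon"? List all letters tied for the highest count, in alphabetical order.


Word: "balloon"
Letter counts:
  'a': 1
  'b': 1
  'l': 2
  'n': 1
  'o': 2
Maximum count = 2
Most frequent = 'l', 'o' (2 times each)


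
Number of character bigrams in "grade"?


Word: "grade" (length 5)
Number of 2-grams = length - 2 + 1 = 5 - 2 + 1
= 4


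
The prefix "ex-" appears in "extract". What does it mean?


Prefix: ex-
Example: extract = ex- + tract
Meaning = out / former


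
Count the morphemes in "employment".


Word: "employment"
Morphemes: employ + -ment
Each morpheme carries meaning
= 2 morphemes


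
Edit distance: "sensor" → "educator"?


Word 1: "sensor" (length 6)
Word 2: "educator" (length 8)
One optimal edit sequence (insert/delete/substitute each cost 1):
  1. insert 'e'  (+1)
  2. insert 'd'  (+1)
  3. substitute 's' -> 'u'  (+1)
  4. substitute 'e' -> 'c'  (+1)
  5. substitute 'n' -> 'a'  (+1)
  6. substitute 's' -> 't'  (+1)
  7. keep 'o'
  8. keep 'r'
Total edit operations: 6
Edit distance = 6


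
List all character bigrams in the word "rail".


Word: "rail" (length 4)
Number of bigrams = 4 - 2 + 1 = 3
  Position 0: "ra"
  Position 1: "ai"
  Position 2: "il"
Bigrams = "ra", "ai", "il"


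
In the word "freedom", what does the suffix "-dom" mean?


Suffix: -dom
Example: freedom (free + -dom)
Meaning = state / realm


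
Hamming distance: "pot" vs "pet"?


Comparing character by character (same length = 3):
  Pos 0: 'p' vs 'p' =
  Pos 1: 'o' vs 'e' !=
  Pos 2: 't' vs 't' =
Hamming distance = 1


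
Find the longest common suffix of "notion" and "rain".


Word 1: "notion"
Word 2: "rain"
Comparing from end:
  Pos -1: 'n' == 'n'
  Pos -2: 'o' != 'i' (stop)
LCS = "n" (length 1)


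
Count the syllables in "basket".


Word: "basket"
Syllable breakdown: bas-ket
Counting: 2 parts
= 2 syllables


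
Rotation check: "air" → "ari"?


Word: "air", Candidate: "ari"
Method: check if candidate is substring of word+word
"airair" contains "ari"? No
Is rotation = No


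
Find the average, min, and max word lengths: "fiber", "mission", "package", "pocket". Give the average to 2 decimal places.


Lengths: "fiber"=5, "mission"=7, "package"=7, "pocket"=6
Sum = 25, Count = 4
Average = 25/4 = 6.25
= avg=6.25, min=5, max=7


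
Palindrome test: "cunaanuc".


Word: "cunaanuc"
Reversed: "cunaanuc"
Forward == Backward? cunaanuc == cunaanuc
Palindrome = Yes


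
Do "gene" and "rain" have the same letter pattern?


Pattern of "gene": [0, 1, 2, 1]
Pattern of "rain": [0, 1, 2, 3]
Patterns do not match
Same pattern = No


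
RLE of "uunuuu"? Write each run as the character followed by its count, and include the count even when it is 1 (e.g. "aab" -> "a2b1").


String: "uunuuu"
Scanning for consecutive runs:
  'u' x 2
  'n' x 1
  'u' x 3
RLE = "u2n1u3"


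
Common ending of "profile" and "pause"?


Word 1: "profile"
Word 2: "pause"
Comparing from end:
  Pos -1: 'e' == 'e'
  Pos -2: 'l' != 's' (stop)
LCS = "e" (length 1)


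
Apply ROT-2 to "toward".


Word: "toward"
Shift: 2
Each letter → (letter + shift) mod 26:
  't' (19) + 2 = 21 → 'v'
  'o' (14) + 2 = 16 → 'q'
  'w' (22) + 2 = 24 → 'y'
  'a' (0) + 2 = 2 → 'c'
  'r' (17) + 2 = 19 → 't'
  'd' (3) + 2 = 5 → 'f'
Result = "vqyctf"


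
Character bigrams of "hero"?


Word: "hero" (length 4)
Number of bigrams = 4 - 2 + 1 = 3
  Position 0: "he"
  Position 1: "er"
  Position 2: "ro"
Bigrams = "he", "er", "ro"


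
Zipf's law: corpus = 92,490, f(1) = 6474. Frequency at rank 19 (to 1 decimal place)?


Zipf's law: f(r) = f(1) / r
f(1) = 6474
f(19) = 6474 / 19
= 340.7 occurrences


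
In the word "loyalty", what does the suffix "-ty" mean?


Suffix: -ty
Example: loyalty = loyal + -ty
Meaning = quality of


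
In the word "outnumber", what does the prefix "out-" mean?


Prefix: out-
Example: outnumber = out- + number
Meaning = surpass


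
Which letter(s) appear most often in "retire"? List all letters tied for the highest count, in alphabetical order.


Word: "retire"
Letter counts:
  'e': 2
  'i': 1
  'r': 2
  't': 1
Maximum count = 2
Most frequent = 'e', 'r' (2 times each)


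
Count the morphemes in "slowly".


Word: "slowly"
Morphemes: slow / -ly
Each morpheme carries meaning
= 2 morphemes


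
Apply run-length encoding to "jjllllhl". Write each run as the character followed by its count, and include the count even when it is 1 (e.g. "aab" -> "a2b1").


String: "jjllllhl"
Scanning for consecutive runs:
  'j' x 2
  'l' x 4
  'h' x 1
  'l' x 1
RLE = "j2l4h1l1"


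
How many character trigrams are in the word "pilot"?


Word: "pilot" (length 5)
Number of 3-grams = length - 3 + 1 = 5 - 3 + 1
= 3


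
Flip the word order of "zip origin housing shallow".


Original: "zip origin housing shallow"
Words (1..n): zip | origin | housing | shallow
Reversed (n..1): shallow | housing | origin | zip
Result = "shallow housing origin zip"


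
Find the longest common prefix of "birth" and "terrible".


Word 1: "birth"
Word 2: "terrible"
Comparing from start:
  Pos 0: 'b' != 't' (stop)
LCP = "" (length 0)


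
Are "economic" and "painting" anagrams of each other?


Word 1: "economic" → sorted: cceimnoo
Word 2: "painting" → sorted: agiinnpt
Same letters? cceimnoo != agiinnpt
Anagram = No


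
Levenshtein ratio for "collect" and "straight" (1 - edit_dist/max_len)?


Word 1: "collect" (length 7)
Word 2: "straight" (length 8)
One optimal edit sequence:
  1. insert 's'  (+1)
  2. substitute 'c' -> 't'  (+1)
  3. substitute 'o' -> 'r'  (+1)
  4. substitute 'l' -> 'a'  (+1)
  5. substitute 'l' -> 'i'  (+1)
  6. substitute 'e' -> 'g'  (+1)
  7. substitute 'c' -> 'h'  (+1)
  8. keep 't'
Edit distance = 7
Max length = max(7, 8) = 8
Similarity = 1 - 7/8
= 0.1250


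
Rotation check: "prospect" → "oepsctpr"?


Word: "prospect", Candidate: "oepsctpr"
Method: check if candidate is substring of word+word
"prospectprospect" contains "oepsctpr"? No
Is rotation = No


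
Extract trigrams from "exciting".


Word: "exciting" (length 8)
Number of trigrams = 8 - 3 + 1 = 6
  Position 0: "exc"
  Position 1: "xci"
  Position 2: "cit"
  Position 3: "iti"
  Position 4: "tin"
  Position 5: "ing"
Trigrams = "exc", "xci", "cit", "iti", "tin", "ing"


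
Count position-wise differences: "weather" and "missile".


Comparing character by character (same length = 7):
  Pos 0: 'w' vs 'm' !=
  Pos 1: 'e' vs 'i' !=
  Pos 2: 'a' vs 's' !=
  Pos 3: 't' vs 's' !=
  Pos 4: 'h' vs 'i' !=
  Pos 5: 'e' vs 'l' !=
  Pos 6: 'r' vs 'e' !=
Hamming distance = 7


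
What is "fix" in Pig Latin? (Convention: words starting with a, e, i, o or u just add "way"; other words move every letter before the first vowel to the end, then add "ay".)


Word: "fix"
Starts with consonant(s) → move to end, add 'ay'
Consonant cluster: "f"
Pig Latin = "ixfay"


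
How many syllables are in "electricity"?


Word: "electricity"
Syllable breakdown: e-lec-tric-i-ty
Counting: 5 parts
= 5 syllables


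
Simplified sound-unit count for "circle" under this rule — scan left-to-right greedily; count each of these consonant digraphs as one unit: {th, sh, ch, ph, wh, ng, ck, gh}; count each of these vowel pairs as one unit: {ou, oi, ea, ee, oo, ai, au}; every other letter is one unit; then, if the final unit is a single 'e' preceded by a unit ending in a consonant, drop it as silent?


Word: "circle" (6 letters)
Left-to-right scan:
  1. 'c' (letter)
  2. 'i' (letter)
  3. 'r' (letter)
  4. 'c' (letter)
  5. 'l' (letter)
  6. 'e' (letter)
Units from scan: 6
Final unit is 'e' after a consonant -> drop as silent (-1)
Sound units = 5 units


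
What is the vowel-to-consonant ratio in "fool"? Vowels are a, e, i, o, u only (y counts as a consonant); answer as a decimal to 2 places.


Word: "fool"
Vowels (a,e,i,o,u): 2
Consonants: 2
Ratio = 2/2
= 1.00


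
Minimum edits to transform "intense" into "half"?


Word 1: "intense" (length 7)
Word 2: "half" (length 4)
One optimal edit sequence (insert/delete/substitute each cost 1):
  1. delete 'i'  (+1)
  2. delete 'n'  (+1)
  3. delete 't'  (+1)
  4. substitute 'e' -> 'h'  (+1)
  5. substitute 'n' -> 'a'  (+1)
  6. substitute 's' -> 'l'  (+1)
  7. substitute 'e' -> 'f'  (+1)
Total edit operations: 7
Edit distance = 7


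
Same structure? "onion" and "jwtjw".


Pattern of "onion": [0, 1, 2, 0, 1]
Pattern of "jwtjw": [0, 1, 2, 0, 1]
Patterns match
Same pattern = Yes


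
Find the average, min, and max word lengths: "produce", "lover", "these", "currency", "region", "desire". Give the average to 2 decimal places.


Lengths: "produce"=7, "lover"=5, "these"=5, "currency"=8, "region"=6, "desire"=6
Sum = 37, Count = 6
Average = 37/6 = 6.17
= avg=6.17, min=5, max=8


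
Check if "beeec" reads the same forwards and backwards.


Word: "beeec"
Reversed: "ceeeb"
Forward == Backward? beeec != ceeeb
Palindrome = No


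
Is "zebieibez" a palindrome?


Word: "zebieibez"
Reversed: "zebieibez"
Forward == Backward? zebieibez == zebieibez
Palindrome = Yes


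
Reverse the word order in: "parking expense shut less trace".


Original: "parking expense shut less trace"
Words (1..n): parking | expense | shut | less | trace
Reversed (n..1): trace | less | shut | expense | parking
Result = "trace less shut expense parking"


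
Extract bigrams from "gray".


Word: "gray" (length 4)
Number of bigrams = 4 - 2 + 1 = 3
  Position 0: "gr"
  Position 1: "ra"
  Position 2: "ay"
Bigrams = "gr", "ra", "ay"


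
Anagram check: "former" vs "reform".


Word 1: "former" → sorted: efmorr
Word 2: "reform" → sorted: efmorr
Same letters? efmorr == efmorr
Anagram = Yes


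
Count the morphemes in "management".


Word: "management"
Morphemes: manage | -ment
Each morpheme carries meaning
= 2 morphemes


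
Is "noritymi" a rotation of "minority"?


Word: "minority", Candidate: "noritymi"
Method: check if candidate is substring of word+word
"minorityminority" contains "noritymi"? Yes
Is rotation = Yes


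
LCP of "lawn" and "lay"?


Word 1: "lawn"
Word 2: "lay"
Comparing from start:
  Pos 0: 'l' == 'l'
  Pos 1: 'a' == 'a'
  Pos 2: 'w' != 'y' (stop)
LCP = "la" (length 2)


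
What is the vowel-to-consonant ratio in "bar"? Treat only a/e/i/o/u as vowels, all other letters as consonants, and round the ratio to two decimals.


Word: "bar"
Vowels (a,e,i,o,u): 1
Consonants: 2
Ratio = 1/2
= 0.50


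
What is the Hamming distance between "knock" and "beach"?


Comparing character by character (same length = 5):
  Pos 0: 'k' vs 'b' !=
  Pos 1: 'n' vs 'e' !=
  Pos 2: 'o' vs 'a' !=
  Pos 3: 'c' vs 'c' =
  Pos 4: 'k' vs 'h' !=
Hamming distance = 4


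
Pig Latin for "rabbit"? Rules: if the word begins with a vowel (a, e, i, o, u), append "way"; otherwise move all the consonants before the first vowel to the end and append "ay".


Word: "rabbit"
Starts with consonant(s) → move to end, add 'ay'
Consonant cluster: "r"
Pig Latin = "abbitray"


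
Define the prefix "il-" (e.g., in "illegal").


Prefix: il-
Example: illegal (il- + legal)
Meaning = not


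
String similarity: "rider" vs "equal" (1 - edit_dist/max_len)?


Word 1: "rider" (length 5)
Word 2: "equal" (length 5)
One optimal edit sequence:
  1. substitute 'r' -> 'e'  (+1)
  2. substitute 'i' -> 'q'  (+1)
  3. substitute 'd' -> 'u'  (+1)
  4. substitute 'e' -> 'a'  (+1)
  5. substitute 'r' -> 'l'  (+1)
Edit distance = 5
Max length = max(5, 5) = 5
Similarity = 1 - 5/5
= 0.0000


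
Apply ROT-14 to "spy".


Word: "spy"
Shift: 14
Each letter → (letter + shift) mod 26:
  's' (18) + 14 = 6 → 'g'
  'p' (15) + 14 = 3 → 'd'
  'y' (24) + 14 = 12 → 'm'
Result = "gdm"


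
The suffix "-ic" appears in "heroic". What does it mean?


Suffix: -ic
Example: heroic (hero + -ic)
Meaning = relating to


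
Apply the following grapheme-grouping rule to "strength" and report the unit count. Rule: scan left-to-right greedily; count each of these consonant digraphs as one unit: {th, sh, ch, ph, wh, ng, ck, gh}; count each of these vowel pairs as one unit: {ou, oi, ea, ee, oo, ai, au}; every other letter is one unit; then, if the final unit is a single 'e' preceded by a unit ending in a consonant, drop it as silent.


Word: "strength" (8 letters)
Left-to-right scan:
  [1] 's' (letter)
  [2] 't' (letter)
  [3] 'r' (letter)
  [4] 'e' (letter)
  [5] 'ng' (digraph)
  [6] 'th' (digraph)
Units from scan: 6
Sound units = 6 units


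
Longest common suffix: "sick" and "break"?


Word 1: "sick"
Word 2: "break"
Comparing from end:
  Pos -1: 'k' == 'k'
  Pos -2: 'c' != 'a' (stop)
LCS = "k" (length 1)


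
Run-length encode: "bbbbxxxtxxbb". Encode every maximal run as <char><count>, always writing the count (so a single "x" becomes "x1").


String: "bbbbxxxtxxbb"
Scanning for consecutive runs:
  'b' x 4
  'x' x 3
  't' x 1
  'x' x 2
  'b' x 2
RLE = "b4x3t1x2b2"


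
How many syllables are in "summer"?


Word: "summer"
Syllable breakdown: sum-mer
Counting: 2 parts
= 2 syllables


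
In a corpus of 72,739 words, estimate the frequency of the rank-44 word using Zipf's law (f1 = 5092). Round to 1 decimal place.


Zipf's law: f(r) = f(1) / r
f(1) = 5092
f(44) = 5092 / 44
= 115.7 occurrences


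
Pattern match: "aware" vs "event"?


Pattern of "aware": [0, 1, 0, 2, 3]
Pattern of "event": [0, 1, 0, 2, 3]
Patterns match
Same pattern = Yes


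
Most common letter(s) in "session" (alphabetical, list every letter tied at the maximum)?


Word: "session"
Letter counts:
  'e': 1
  'i': 1
  'n': 1
  'o': 1
  's': 3
Maximum count = 3
Most frequent = 's' (3 times each)


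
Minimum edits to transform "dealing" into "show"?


Word 1: "dealing" (length 7)
Word 2: "show" (length 4)
One optimal edit sequence (insert/delete/substitute each cost 1):
  1. delete 'd'  (+1)
  2. delete 'e'  (+1)
  3. delete 'a'  (+1)
  4. substitute 'l' -> 's'  (+1)
  5. substitute 'i' -> 'h'  (+1)
  6. substitute 'n' -> 'o'  (+1)
  7. substitute 'g' -> 'w'  (+1)
Total edit operations: 7
Edit distance = 7


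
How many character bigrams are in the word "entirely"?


Word: "entirely" (length 8)
Number of 2-grams = length - 2 + 1 = 8 - 2 + 1
= 7


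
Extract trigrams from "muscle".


Word: "muscle" (length 6)
Number of trigrams = 6 - 3 + 1 = 4
  Position 0: "mus"
  Position 1: "usc"
  Position 2: "scl"
  Position 3: "cle"
Trigrams = "mus", "usc", "scl", "cle"


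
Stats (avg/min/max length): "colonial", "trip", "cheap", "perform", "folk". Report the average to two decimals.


Lengths: "colonial"=8, "trip"=4, "cheap"=5, "perform"=7, "folk"=4
Sum = 28, Count = 5
Average = 28/5 = 5.60
= avg=5.60, min=4, max=8


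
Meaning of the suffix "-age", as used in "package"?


Suffix: -age
As in: package -> pack + -age
Meaning = result / collection


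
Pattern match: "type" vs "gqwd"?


Pattern of "type": [0, 1, 2, 3]
Pattern of "gqwd": [0, 1, 2, 3]
Patterns match
Same pattern = Yes


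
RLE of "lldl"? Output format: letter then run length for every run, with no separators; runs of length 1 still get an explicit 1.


String: "lldl"
Scanning for consecutive runs:
  'l' x 2
  'd' x 1
  'l' x 1
RLE = "l2d1l1"


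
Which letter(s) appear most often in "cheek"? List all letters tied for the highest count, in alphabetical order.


Word: "cheek"
Letter counts:
  'c': 1
  'e': 2
  'h': 1
  'k': 1
Maximum count = 2
Most frequent = 'e' (2 times each)


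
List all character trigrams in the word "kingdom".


Word: "kingdom" (length 7)
Number of trigrams = 7 - 3 + 1 = 5
  Position 0: "kin"
  Position 1: "ing"
  Position 2: "ngd"
  Position 3: "gdo"
  Position 4: "dom"
Trigrams = "kin", "ing", "ngd", "gdo", "dom"


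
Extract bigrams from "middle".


Word: "middle" (length 6)
Number of bigrams = 6 - 2 + 1 = 5
  Position 0: "mi"
  Position 1: "id"
  Position 2: "dd"
  Position 3: "dl"
  Position 4: "le"
Bigrams = "mi", "id", "dd", "dl", "le"


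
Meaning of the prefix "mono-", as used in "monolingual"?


Prefix: mono-
Example: monolingual (mono- + lingual)
Meaning = one


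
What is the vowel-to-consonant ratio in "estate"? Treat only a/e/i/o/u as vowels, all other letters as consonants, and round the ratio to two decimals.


Word: "estate"
Vowels (a,e,i,o,u): 3
Consonants: 3
Ratio = 3/3
= 1.00


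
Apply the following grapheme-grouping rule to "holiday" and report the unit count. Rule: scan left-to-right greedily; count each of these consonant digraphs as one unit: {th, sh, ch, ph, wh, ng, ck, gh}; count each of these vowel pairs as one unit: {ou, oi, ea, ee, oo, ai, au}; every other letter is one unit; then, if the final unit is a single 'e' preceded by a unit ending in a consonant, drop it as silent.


Word: "holiday" (7 letters)
Left-to-right scan:
  1. 'h' (letter)
  2. 'o' (letter)
  3. 'l' (letter)
  4. 'i' (letter)
  5. 'd' (letter)
  6. 'a' (letter)
  7. 'y' (letter)
Units from scan: 7
Sound units = 7 units


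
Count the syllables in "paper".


Word: "paper"
Syllable breakdown: pa · per
Counting: 2 parts
= 2 syllables


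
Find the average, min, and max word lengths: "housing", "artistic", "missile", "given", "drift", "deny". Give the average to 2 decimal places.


Lengths: "housing"=7, "artistic"=8, "missile"=7, "given"=5, "drift"=5, "deny"=4
Sum = 36, Count = 6
Average = 36/6 = 6.00
= avg=6.00, min=4, max=8


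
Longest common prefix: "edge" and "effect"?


Word 1: "edge"
Word 2: "effect"
Comparing from start:
  Pos 0: 'e' == 'e'
  Pos 1: 'd' != 'f' (stop)
LCP = "e" (length 1)


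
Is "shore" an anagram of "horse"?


Word 1: "horse" → sorted: ehors
Word 2: "shore" → sorted: ehors
Same letters? ehors == ehors
Anagram = Yes


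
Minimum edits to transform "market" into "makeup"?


Word 1: "market" (length 6)
Word 2: "makeup" (length 6)
One optimal edit sequence (insert/delete/substitute each cost 1):
  1. keep 'm'
  2. keep 'a'
  3. delete 'r'  (+1)
  4. keep 'k'
  5. keep 'e'
  6. insert 'u'  (+1)
  7. substitute 't' -> 'p'  (+1)
Total edit operations: 3
Edit distance = 3


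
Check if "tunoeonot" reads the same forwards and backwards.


Word: "tunoeonot"
Reversed: "tonoeonut"
Forward == Backward? tunoeonot != tonoeonut
Palindrome = No


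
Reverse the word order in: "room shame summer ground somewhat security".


Original: "room shame summer ground somewhat security"
Words (1..n): room | shame | summer | ground | somewhat | security
Reversed (n..1): security | somewhat | ground | summer | shame | room
Result = "security somewhat ground summer shame room"


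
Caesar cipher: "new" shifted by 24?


Word: "new"
Shift: 24
Each letter → (letter + shift) mod 26:
  'n' (13) + 24 = 11 → 'l'
  'e' (4) + 24 = 2 → 'c'
  'w' (22) + 24 = 20 → 'u'
Result = "lcu"


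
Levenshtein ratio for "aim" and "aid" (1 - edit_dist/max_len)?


Word 1: "aim" (length 3)
Word 2: "aid" (length 3)
One optimal edit sequence:
  1. keep 'a'
  2. keep 'i'
  3. substitute 'm' -> 'd'  (+1)
Edit distance = 1
Max length = max(3, 3) = 3
Similarity = 1 - 1/3
= 0.6667


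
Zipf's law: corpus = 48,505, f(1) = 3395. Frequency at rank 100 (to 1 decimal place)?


Zipf's law: f(r) = f(1) / r
f(1) = 3395
f(100) = 3395 / 100
= 34.0 occurrences


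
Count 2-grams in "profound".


Word: "profound" (length 8)
Number of 2-grams = length - 2 + 1 = 8 - 2 + 1
= 7


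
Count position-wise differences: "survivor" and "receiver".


Comparing character by character (same length = 8):
  Pos 0: 's' vs 'r' !=
  Pos 1: 'u' vs 'e' !=
  Pos 2: 'r' vs 'c' !=
  Pos 3: 'v' vs 'e' !=
  Pos 4: 'i' vs 'i' =
  Pos 5: 'v' vs 'v' =
  Pos 6: 'o' vs 'e' !=
  Pos 7: 'r' vs 'r' =
Hamming distance = 5


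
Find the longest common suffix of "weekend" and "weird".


Word 1: "weekend"
Word 2: "weird"
Comparing from end:
  Pos -1: 'd' == 'd'
  Pos -2: 'n' != 'r' (stop)
LCS = "d" (length 1)


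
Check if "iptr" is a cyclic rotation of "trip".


Word: "trip", Candidate: "iptr"
Method: check if candidate is substring of word+word
"triptrip" contains "iptr"? Yes
Is rotation = Yes


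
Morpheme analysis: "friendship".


Word: "friendship"
Morphemes: friend / -ship
Each morpheme carries meaning
= 2 morphemes


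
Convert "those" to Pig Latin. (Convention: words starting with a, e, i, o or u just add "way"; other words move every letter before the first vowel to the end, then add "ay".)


Word: "those"
Starts with consonant(s) → move to end, add 'ay'
Consonant cluster: "th"
Pig Latin = "osethay"


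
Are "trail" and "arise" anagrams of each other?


Word 1: "trail" → sorted: ailrt
Word 2: "arise" → sorted: aeirs
Same letters? ailrt != aeirs
Anagram = No


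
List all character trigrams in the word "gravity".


Word: "gravity" (length 7)
Number of trigrams = 7 - 3 + 1 = 5
  Position 0: "gra"
  Position 1: "rav"
  Position 2: "avi"
  Position 3: "vit"
  Position 4: "ity"
Trigrams = "gra", "rav", "avi", "vit", "ity"


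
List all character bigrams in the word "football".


Word: "football" (length 8)
Number of bigrams = 8 - 2 + 1 = 7
  Position 0: "fo"
  Position 1: "oo"
  Position 2: "ot"
  Position 3: "tb"
  Position 4: "ba"
  Position 5: "al"
  Position 6: "ll"
Bigrams = "fo", "oo", "ot", "tb", "ba", "al", "ll"


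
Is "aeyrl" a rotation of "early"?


Word: "early", Candidate: "aeyrl"
Method: check if candidate is substring of word+word
"earlyearly" contains "aeyrl"? No
Is rotation = No


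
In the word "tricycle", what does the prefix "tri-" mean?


Prefix: tri-
Example: tricycle = tri- + cycle
Meaning = three


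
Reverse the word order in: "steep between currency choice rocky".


Original: "steep between currency choice rocky"
Words (1..n): steep | between | currency | choice | rocky
Reversed (n..1): rocky | choice | currency | between | steep
Result = "rocky choice currency between steep"


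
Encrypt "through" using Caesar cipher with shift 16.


Word: "through"
Shift: 16
Each letter → (letter + shift) mod 26:
  't' (19) + 16 = 9 → 'j'
  'h' (7) + 16 = 23 → 'x'
  'r' (17) + 16 = 7 → 'h'
  'o' (14) + 16 = 4 → 'e'
  'u' (20) + 16 = 10 → 'k'
  'g' (6) + 16 = 22 → 'w'
  'h' (7) + 16 = 23 → 'x'
Result = "jxhekwx"


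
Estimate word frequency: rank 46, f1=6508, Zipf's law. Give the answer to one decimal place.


Zipf's law: f(r) = f(1) / r
f(1) = 6508
f(46) = 6508 / 46
= 141.5 occurrences


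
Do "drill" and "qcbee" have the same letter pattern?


Pattern of "drill": [0, 1, 2, 3, 3]
Pattern of "qcbee": [0, 1, 2, 3, 3]
Patterns match
Same pattern = Yes


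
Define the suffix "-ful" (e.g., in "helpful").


Suffix: -ful
Example: helpful (help + -ful)
Meaning = full of


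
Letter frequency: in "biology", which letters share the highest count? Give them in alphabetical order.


Word: "biology"
Letter counts:
  'b': 1
  'g': 1
  'i': 1
  'l': 1
  'o': 2
  'y': 1
Maximum count = 2
Most frequent = 'o' (2 times each)


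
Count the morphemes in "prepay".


Word: "prepay"
Morphemes: pre- | pay
Each morpheme carries meaning
= 2 morphemes


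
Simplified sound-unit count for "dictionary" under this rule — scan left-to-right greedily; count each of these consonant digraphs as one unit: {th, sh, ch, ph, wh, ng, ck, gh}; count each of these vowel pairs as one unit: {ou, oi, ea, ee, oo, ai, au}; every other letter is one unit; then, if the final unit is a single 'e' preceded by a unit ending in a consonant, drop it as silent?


Word: "dictionary" (10 letters)
Left-to-right scan:
  1. 'd' (letter)
  2. 'i' (letter)
  3. 'c' (letter)
  4. 't' (letter)
  5. 'i' (letter)
  6. 'o' (letter)
  7. 'n' (letter)
  8. 'a' (letter)
  9. 'r' (letter)
  10. 'y' (letter)
Units from scan: 10
Sound units = 10 units


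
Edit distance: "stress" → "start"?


Word 1: "stress" (length 6)
Word 2: "start" (length 5)
One optimal edit sequence (insert/delete/substitute each cost 1):
  1. keep 's'
  2. keep 't'
  3. delete 'r'  (+1)
  4. substitute 'e' -> 'a'  (+1)
  5. substitute 's' -> 'r'  (+1)
  6. substitute 's' -> 't'  (+1)
Total edit operations: 4
Edit distance = 4


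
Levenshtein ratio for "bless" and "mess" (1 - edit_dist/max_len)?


Word 1: "bless" (length 5)
Word 2: "mess" (length 4)
One optimal edit sequence:
  1. delete 'b'  (+1)
  2. substitute 'l' -> 'm'  (+1)
  3. keep 'e'
  4. keep 's'
  5. keep 's'
Edit distance = 2
Max length = max(5, 4) = 5
Similarity = 1 - 2/5
= 0.6000


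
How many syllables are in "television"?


Word: "television"
Syllable breakdown: tel / e / vi / sion
Counting: 4 parts
= 4 syllables


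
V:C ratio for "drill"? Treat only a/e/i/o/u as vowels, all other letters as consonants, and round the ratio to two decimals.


Word: "drill"
Vowels (a,e,i,o,u): 1
Consonants: 4
Ratio = 1/4
= 0.25


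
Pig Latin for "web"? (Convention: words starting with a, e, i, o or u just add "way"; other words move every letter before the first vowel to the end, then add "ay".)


Word: "web"
Starts with consonant(s) → move to end, add 'ay'
Consonant cluster: "w"
Pig Latin = "ebway"


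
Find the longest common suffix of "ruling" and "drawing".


Word 1: "ruling"
Word 2: "drawing"
Comparing from end:
  Pos -1: 'g' == 'g'
  Pos -2: 'n' == 'n'
  Pos -3: 'i' == 'i'
  Pos -4: 'l' != 'w' (stop)
LCS = "ing" (length 3)


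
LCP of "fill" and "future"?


Word 1: "fill"
Word 2: "future"
Comparing from start:
  Pos 0: 'f' == 'f'
  Pos 1: 'i' != 'u' (stop)
LCP = "f" (length 1)


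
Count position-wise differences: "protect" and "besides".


Comparing character by character (same length = 7):
  Pos 0: 'p' vs 'b' !=
  Pos 1: 'r' vs 'e' !=
  Pos 2: 'o' vs 's' !=
  Pos 3: 't' vs 'i' !=
  Pos 4: 'e' vs 'd' !=
  Pos 5: 'c' vs 'e' !=
  Pos 6: 't' vs 's' !=
Hamming distance = 7


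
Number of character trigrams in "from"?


Word: "from" (length 4)
Number of 3-grams = length - 3 + 1 = 4 - 3 + 1
= 2


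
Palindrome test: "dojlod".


Word: "dojlod"
Reversed: "doljod"
Forward == Backward? dojlod != doljod
Palindrome = No


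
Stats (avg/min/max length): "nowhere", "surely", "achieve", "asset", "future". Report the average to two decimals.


Lengths: "nowhere"=7, "surely"=6, "achieve"=7, "asset"=5, "future"=6
Sum = 31, Count = 5
Average = 31/5 = 6.20
= avg=6.20, min=5, max=7


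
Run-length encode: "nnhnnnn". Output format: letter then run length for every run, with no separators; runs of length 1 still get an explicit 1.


String: "nnhnnnn"
Scanning for consecutive runs:
  'n' x 2
  'h' x 1
  'n' x 4
RLE = "n2h1n4"


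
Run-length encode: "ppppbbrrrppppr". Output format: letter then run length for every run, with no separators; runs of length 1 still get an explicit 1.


String: "ppppbbrrrppppr"
Scanning for consecutive runs:
  'p' x 4
  'b' x 2
  'r' x 3
  'p' x 4
  'r' x 1
RLE = "p4b2r3p4r1"


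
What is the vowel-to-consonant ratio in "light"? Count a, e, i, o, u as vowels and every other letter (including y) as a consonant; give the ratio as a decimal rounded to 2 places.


Word: "light"
Vowels (a,e,i,o,u): 1
Consonants: 4
Ratio = 1/4
= 0.25


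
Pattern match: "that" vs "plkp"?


Pattern of "that": [0, 1, 2, 0]
Pattern of "plkp": [0, 1, 2, 0]
Patterns match
Same pattern = Yes


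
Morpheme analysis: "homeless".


Word: "homeless"
Morphemes: home + -less
Each morpheme carries meaning
= 2 morphemes


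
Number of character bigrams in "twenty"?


Word: "twenty" (length 6)
Number of 2-grams = length - 2 + 1 = 6 - 2 + 1
= 5


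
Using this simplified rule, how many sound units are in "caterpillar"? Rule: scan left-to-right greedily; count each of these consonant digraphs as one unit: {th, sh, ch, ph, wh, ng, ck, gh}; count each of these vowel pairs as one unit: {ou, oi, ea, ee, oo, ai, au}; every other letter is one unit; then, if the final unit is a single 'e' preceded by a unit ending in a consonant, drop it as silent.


Word: "caterpillar" (11 letters)
Left-to-right scan:
  1. 'c' (letter)
  2. 'a' (letter)
  3. 't' (letter)
  4. 'e' (letter)
  5. 'r' (letter)
  6. 'p' (letter)
  7. 'i' (letter)
  8. 'l' (letter)
  9. 'l' (letter)
  10. 'a' (letter)
  11. 'r' (letter)
Units from scan: 11
Sound units = 11 units
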